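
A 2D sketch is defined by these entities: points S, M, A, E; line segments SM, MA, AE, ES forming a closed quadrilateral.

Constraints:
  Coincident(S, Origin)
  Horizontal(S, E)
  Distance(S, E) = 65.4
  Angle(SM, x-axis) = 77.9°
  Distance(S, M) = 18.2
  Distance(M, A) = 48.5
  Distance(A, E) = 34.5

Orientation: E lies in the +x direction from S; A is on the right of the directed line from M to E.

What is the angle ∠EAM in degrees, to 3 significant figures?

99.8°

Checks: SM at 77.90° ✓; |MA| = 48.50 ✓; |AE| = 34.50 ✓.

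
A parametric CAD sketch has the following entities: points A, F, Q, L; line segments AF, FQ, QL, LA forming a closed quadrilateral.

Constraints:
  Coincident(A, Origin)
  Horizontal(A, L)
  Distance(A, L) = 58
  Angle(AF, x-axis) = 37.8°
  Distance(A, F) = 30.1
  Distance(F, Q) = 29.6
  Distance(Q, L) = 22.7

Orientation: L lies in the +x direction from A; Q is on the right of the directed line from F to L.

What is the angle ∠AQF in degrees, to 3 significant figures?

51.4°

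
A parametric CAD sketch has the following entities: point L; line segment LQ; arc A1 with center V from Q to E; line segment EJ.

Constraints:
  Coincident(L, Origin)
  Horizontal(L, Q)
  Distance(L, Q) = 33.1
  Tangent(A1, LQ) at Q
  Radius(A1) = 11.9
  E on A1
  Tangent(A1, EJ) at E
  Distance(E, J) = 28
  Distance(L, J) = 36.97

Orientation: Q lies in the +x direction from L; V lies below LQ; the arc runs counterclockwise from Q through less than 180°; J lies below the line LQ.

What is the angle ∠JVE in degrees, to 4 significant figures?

66.97°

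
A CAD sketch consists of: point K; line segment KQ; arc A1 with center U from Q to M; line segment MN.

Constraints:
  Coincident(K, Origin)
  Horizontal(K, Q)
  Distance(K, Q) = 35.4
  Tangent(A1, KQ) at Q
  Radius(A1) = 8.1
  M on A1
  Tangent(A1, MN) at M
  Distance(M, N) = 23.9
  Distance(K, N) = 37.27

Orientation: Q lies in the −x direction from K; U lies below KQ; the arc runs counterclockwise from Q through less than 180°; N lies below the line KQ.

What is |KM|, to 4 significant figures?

43.08

Checks: |UM| = 8.100 ✓; ∠(UM, MN) = 90.00° ✓; |MN| = 23.90 ✓; |KN| = 37.27 ✓.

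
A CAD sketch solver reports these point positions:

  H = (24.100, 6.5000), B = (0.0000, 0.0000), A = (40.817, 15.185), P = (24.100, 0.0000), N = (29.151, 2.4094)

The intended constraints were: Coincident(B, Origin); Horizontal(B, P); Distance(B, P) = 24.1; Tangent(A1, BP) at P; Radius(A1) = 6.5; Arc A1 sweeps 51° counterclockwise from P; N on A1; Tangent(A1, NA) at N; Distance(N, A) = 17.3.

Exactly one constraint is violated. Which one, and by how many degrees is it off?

Tangent(A1, NA) at N — off by 3.40°.

B = (0.00, 0.00) ✓; B.y = 0.00, P.y = 0.00 ✓; |BP| = 24.10 ✓; ∠(HP, PB) = 90.00° ✓; |HP| = 6.500 ✓; bearing(H→N) − bearing(H→P) = 51.00° ✓; |HN| = 6.500 ✓; ∠(HN, NA) = 93.40° ✗; |NA| = 17.30 ✓.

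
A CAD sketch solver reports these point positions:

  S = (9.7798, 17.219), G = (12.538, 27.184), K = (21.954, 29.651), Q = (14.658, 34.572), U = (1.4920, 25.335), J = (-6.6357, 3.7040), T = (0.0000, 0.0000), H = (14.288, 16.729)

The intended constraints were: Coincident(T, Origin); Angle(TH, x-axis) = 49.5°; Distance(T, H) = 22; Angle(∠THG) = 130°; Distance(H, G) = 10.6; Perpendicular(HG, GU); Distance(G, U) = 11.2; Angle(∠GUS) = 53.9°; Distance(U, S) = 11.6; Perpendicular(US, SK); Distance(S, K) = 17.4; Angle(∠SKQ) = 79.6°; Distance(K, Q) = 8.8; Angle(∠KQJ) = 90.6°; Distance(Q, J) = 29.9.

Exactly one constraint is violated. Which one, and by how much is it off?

Distance(Q, J) = 29.9 — off by 7.60.

T = (0.00, 0.00) ✓; TH at 49.50° ✓; |TH| = 22.00 ✓; ∠THG = 130.0° ✓; |HG| = 10.60 ✓; ∠(HG, GU) = 90.00° ✓; |GU| = 11.20 ✓; ∠GUS = 53.90° ✓; |US| = 11.60 ✓; ∠(US, SK) = 90.00° ✓; |SK| = 17.40 ✓; ∠SKQ = 79.60° ✓; |KQ| = 8.800 ✓; ∠KQJ = 90.60° ✓; |QJ| = 37.50 ✗.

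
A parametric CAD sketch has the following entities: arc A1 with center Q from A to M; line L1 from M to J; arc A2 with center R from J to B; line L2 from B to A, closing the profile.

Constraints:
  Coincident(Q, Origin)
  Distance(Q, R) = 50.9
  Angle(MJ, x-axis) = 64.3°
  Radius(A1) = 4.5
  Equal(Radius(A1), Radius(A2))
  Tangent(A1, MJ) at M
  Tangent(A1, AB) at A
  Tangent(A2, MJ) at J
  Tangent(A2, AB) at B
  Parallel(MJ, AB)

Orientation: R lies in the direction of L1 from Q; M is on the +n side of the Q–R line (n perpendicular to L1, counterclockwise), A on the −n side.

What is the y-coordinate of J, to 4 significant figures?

47.82

The slot axis is L1's direction at 64.3°, so u = (cos 64.3°, sin 64.3°) = (0.4337, 0.9011) and n = (−sin 64.3°, cos 64.3°) = (-0.9011, 0.4337). Q is at the origin and R lies 50.9 along u from Q, so R = 50.9·u = (22.07, 45.86). Tangency of A1 to both parallel lines with radius 4.5 puts M and A at Q ± 4.5·n: M = (-4.055, 1.951), A = (4.055, -1.951). Equal radii place J and B the same way about R: J = R + 4.5·n = (18.02, 47.82), B = R − 4.5·n = (26.13, 43.91). So J.y = 47.82.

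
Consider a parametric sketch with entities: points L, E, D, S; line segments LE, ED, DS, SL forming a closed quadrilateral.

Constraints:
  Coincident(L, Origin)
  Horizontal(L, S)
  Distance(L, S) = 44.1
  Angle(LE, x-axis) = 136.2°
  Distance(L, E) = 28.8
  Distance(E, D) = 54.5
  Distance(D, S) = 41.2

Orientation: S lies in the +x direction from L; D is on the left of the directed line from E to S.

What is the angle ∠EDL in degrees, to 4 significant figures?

31.72°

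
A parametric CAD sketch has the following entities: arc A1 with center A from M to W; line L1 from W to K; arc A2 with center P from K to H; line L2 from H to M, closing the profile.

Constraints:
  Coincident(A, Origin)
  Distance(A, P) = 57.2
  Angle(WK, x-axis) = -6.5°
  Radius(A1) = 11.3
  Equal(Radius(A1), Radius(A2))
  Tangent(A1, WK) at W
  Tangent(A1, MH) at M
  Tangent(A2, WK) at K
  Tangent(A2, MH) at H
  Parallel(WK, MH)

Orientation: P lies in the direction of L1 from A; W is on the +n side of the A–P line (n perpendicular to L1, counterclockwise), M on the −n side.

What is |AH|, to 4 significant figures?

58.31

The slot axis is L1's direction at -6.5°, so u = (cos -6.5°, sin -6.5°) = (0.9936, -0.1132) and n = (−sin -6.5°, cos -6.5°) = (0.1132, 0.9936). A is at the origin and P lies 57.2 along u from A, so P = 57.2·u = (56.83, -6.475). Tangency of A1 to both parallel lines with radius 11.3 puts W and M at A ± 11.3·n: W = (1.279, 11.23), M = (-1.279, -11.23). Equal radii place K and H the same way about P: K = P + 11.3·n = (58.11, 4.752), H = P − 11.3·n = (55.55, -17.70). Then |AH| = |H − A| = 58.31.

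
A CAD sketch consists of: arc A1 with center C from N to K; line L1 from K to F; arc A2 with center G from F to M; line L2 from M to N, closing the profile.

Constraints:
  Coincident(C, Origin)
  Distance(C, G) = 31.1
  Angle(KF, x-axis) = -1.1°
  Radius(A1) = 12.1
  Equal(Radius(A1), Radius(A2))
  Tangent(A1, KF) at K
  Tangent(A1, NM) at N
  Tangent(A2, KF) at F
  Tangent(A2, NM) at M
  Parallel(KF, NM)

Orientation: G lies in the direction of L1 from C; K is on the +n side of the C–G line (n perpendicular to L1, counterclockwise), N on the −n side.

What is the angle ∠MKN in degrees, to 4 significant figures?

52.11°

The slot axis is L1's direction at -1.1°, so u = (cos -1.1°, sin -1.1°) = (0.9998, -0.01920) and n = (−sin -1.1°, cos -1.1°) = (0.01920, 0.9998). C is at the origin and G lies 31.1 along u from C, so G = 31.1·u = (31.09, -0.5970). Tangency of A1 to both parallel lines with radius 12.1 puts K and N at C ± 12.1·n: K = (0.2323, 12.10), N = (-0.2323, -12.10). Equal radii place F and M the same way about G: F = G + 12.1·n = (31.33, 11.50), M = G − 12.1·n = (30.86, -12.69). Then cos ∠MKN = KM·KN / (|KM||KN|), giving 52.11°.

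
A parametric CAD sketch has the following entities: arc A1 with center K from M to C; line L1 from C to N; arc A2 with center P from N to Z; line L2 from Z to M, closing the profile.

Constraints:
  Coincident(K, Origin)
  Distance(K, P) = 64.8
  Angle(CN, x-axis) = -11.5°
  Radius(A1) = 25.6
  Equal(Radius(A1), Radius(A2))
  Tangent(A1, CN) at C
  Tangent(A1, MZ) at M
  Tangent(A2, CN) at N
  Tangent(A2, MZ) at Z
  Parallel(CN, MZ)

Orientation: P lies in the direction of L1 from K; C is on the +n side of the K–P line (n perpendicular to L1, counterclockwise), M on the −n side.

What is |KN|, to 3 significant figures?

69.7

The slot axis is L1's direction at -11.5°, so u = (cos -11.5°, sin -11.5°) = (0.980, -0.199) and n = (−sin -11.5°, cos -11.5°) = (0.199, 0.980). K is at the origin and P lies 64.8 along u from K, so P = 64.8·u = (63.5, -12.9). Tangency of A1 to both parallel lines with radius 25.6 puts C and M at K ± 25.6·n: C = (5.10, 25.1), M = (-5.10, -25.1). Equal radii place N and Z the same way about P: N = P + 25.6·n = (68.6, 12.2), Z = P − 25.6·n = (58.4, -38.0). Then |KN| = |N − K| = 69.7.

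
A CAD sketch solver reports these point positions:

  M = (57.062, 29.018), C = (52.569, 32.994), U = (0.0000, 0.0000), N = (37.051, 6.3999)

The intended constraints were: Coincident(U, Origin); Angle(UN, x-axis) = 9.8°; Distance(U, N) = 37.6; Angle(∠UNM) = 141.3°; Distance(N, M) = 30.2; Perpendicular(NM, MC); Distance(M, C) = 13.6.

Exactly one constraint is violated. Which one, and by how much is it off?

Distance(M, C) = 13.6 — off by 7.60.

U = (0.00, 0.00) ✓; UN at 9.800° ✓; |UN| = 37.60 ✓; ∠UNM = 141.3° ✓; |NM| = 30.20 ✓; ∠(NM, MC) = 89.99° ✓; |MC| = 6.000 ✗.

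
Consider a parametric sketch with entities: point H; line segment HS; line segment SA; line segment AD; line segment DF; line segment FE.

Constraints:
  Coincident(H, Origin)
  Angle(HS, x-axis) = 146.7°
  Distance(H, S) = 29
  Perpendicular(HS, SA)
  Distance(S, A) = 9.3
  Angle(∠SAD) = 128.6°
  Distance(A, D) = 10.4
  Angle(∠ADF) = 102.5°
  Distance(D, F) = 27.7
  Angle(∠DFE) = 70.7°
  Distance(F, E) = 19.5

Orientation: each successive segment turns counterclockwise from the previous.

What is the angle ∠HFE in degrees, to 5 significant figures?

98.699°

∠ADF = 102.5° gives DF at 5.6000° from the x-axis; with |DF| = 27.7, F = (1.4545, 0.96634). ∠DFE = 70.7° gives FE at 114.90° from the x-axis; with |FE| = 19.5, E = (-6.7557, 18.654). Then cos ∠HFE = FH·FE / (|FH||FE|), giving 98.699°.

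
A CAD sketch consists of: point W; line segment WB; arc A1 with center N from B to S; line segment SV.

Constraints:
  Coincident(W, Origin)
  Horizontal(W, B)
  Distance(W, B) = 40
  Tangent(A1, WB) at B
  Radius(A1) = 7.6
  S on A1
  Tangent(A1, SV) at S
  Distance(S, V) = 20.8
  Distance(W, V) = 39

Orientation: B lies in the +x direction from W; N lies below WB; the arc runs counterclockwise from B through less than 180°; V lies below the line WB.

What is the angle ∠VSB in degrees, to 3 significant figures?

141°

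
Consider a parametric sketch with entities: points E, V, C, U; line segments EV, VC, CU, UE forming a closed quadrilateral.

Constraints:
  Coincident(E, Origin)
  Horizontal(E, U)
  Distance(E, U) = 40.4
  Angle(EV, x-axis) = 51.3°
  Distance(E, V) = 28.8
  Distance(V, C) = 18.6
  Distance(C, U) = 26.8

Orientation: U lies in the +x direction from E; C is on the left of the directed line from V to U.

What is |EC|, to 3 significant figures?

44.8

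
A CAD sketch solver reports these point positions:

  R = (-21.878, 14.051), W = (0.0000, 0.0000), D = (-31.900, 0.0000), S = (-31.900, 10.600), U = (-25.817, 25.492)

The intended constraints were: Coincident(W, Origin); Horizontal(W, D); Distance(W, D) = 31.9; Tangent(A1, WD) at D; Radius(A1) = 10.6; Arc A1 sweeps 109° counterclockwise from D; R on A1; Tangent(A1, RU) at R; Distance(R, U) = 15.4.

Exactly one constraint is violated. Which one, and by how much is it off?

Distance(R, U) = 15.4 — off by 3.30.

W = (0.00, 0.00) ✓; W.y = 0.00, D.y = 0.00 ✓; |WD| = 31.90 ✓; ∠(SD, DW) = 90.00° ✓; |SD| = 10.60 ✓; bearing(S→R) − bearing(S→D) = 109.0° ✓; |SR| = 10.60 ✓; ∠(SR, RU) = 90.00° ✓; |RU| = 12.10 ✗.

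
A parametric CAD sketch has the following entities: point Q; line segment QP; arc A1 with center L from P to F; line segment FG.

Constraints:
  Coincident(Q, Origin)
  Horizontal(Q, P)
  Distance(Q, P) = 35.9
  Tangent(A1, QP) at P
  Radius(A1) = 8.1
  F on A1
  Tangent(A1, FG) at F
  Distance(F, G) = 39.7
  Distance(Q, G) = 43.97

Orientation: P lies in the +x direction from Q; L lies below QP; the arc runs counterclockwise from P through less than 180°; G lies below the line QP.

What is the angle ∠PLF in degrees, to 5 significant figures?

67.941°

Q is at the origin; Q and P share the same y with |QP| = 35.9 and P on the +x side, so P = (35.900, 0.0000). A1 meets QP tangentially, so LP is at right angles to QP, so L = P + (0, -8.1) = (35.900, -8.1000). Since LF ⟂ FG (tangency), |LG| = √(8.1² + 39.7²) = 40.518 regardless of where F sits on A1. So G lies on both circle(Q, 43.97) and circle(L, 40.518); the below-QP intersection is G = (13.483, -41.852). F is the foot of the tangent from G: F = (28.393, -5.0579).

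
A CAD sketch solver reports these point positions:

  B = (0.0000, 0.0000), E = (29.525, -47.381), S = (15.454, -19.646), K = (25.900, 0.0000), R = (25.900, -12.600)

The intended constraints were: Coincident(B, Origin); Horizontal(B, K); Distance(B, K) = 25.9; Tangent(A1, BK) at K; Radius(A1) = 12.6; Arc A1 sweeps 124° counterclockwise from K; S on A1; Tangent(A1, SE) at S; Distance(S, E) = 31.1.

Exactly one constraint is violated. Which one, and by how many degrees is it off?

Tangent(A1, SE) at S — off by 7.10°.

B = (0.00, 0.00) ✓; B.y = 0.00, K.y = 0.00 ✓; |BK| = 25.90 ✓; ∠(RK, KB) = 90.00° ✓; |RK| = 12.60 ✓; bearing(R→S) − bearing(R→K) = 124.0° ✓; |RS| = 12.60 ✓; ∠(RS, SE) = 97.10° ✗; |SE| = 31.10 ✓.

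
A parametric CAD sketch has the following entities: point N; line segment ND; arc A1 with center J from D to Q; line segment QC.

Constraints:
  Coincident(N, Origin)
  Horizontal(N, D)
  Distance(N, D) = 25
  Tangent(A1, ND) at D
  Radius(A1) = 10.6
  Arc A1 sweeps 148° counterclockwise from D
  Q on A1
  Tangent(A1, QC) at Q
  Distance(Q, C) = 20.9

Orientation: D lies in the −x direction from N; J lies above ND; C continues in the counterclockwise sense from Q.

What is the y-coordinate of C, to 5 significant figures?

30.665

On A1, D sits at bearing -90° from J; a 148° counterclockwise sweep puts Q at bearing 58°, so Q = J + 10.6·(cos 58°, sin 58°) = (-19.383, 19.589). Tangency of A1 to QC means the radius JQ is perpendicular to QC, so QC runs along (−sin 58°, cos 58°); with |QC| = 20.9, C = (-37.107, 30.665). So C.y = 30.665.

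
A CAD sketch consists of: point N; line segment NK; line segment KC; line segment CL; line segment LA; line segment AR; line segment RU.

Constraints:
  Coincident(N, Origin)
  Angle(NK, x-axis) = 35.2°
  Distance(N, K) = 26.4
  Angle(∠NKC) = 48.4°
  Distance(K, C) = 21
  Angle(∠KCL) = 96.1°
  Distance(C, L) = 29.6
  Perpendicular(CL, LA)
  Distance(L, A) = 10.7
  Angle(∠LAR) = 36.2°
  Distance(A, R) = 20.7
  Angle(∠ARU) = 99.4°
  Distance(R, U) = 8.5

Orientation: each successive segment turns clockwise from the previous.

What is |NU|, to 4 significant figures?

18.09

N is at the origin; NK runs at 35.2° with length 26.4, so K = (21.57, 15.22). ∠NKC = 48.4° gives KC at -96.40° from the x-axis; with |KC| = 21.0, C = (19.23, -5.651). ∠KCL = 96.1° gives CL at 179.7° from the x-axis; with |CL| = 29.6, L = (-10.37, -5.496). CL is perpendicular to LA, so LA runs at 89.70°; with |LA| = 10.7, A = (-10.31, 5.204). ∠LAR = 36.2° gives AR at -54.10° from the x-axis; with |AR| = 20.7, R = (1.826, -11.56). ∠ARU = 99.4° gives RU at -134.7° from the x-axis; with |RU| = 8.5, U = (-4.153, -17.61). Then |NU| = |U − N| = 18.09.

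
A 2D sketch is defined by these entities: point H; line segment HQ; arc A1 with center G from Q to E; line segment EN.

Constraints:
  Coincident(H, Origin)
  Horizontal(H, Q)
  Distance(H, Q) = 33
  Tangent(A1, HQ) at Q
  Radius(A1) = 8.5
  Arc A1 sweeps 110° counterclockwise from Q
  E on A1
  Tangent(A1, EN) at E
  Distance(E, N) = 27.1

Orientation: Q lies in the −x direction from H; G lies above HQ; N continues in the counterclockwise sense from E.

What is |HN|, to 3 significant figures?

50.3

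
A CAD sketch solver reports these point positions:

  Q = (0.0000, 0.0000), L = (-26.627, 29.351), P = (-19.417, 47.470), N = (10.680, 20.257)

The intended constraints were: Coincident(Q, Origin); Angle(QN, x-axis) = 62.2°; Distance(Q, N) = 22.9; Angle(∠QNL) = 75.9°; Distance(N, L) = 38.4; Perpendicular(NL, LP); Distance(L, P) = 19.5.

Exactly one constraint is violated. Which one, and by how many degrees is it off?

Perpendicular(NL, LP) — off by 8.00°.

Q = (0.00, 0.00) ✓; QN at 62.20° ✓; |QN| = 22.90 ✓; ∠QNL = 75.90° ✓; |NL| = 38.40 ✓; ∠(NL, LP) = 98.00° ✗; |LP| = 19.50 ✓.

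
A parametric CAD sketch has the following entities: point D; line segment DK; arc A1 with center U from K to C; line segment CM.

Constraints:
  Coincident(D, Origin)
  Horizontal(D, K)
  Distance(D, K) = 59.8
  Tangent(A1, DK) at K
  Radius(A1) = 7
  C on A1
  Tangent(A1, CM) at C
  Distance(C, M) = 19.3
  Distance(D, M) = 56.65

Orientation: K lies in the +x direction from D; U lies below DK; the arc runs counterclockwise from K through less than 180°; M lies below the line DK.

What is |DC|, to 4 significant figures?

53.21

Checks: D = (0.00, 0.00) ✓; |UC| = 7.000 ✓; ∠(UC, CM) = 90.00° ✓; |CM| = 19.30 ✓; |DM| = 56.65 ✓.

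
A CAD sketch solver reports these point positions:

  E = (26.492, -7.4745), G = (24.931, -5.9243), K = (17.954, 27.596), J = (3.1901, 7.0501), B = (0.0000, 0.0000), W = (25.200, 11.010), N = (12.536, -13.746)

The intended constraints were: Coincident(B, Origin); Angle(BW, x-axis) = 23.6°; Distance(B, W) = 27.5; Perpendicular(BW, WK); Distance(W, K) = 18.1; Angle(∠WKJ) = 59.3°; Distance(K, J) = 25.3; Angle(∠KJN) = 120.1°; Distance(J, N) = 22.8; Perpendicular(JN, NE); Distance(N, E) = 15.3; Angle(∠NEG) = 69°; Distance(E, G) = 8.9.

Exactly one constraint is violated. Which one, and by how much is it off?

Distance(E, G) = 8.9 — off by 6.70.

B = (0.00, 0.00) ✓; BW at 23.60° ✓; |BW| = 27.50 ✓; ∠(BW, WK) = 90.00° ✓; |WK| = 18.10 ✓; ∠WKJ = 59.30° ✓; |KJ| = 25.30 ✓; ∠KJN = 120.1° ✓; |JN| = 22.80 ✓; ∠(JN, NE) = 90.00° ✓; |NE| = 15.30 ✓; ∠NEG = 69.00° ✓; |EG| = 2.200 ✗.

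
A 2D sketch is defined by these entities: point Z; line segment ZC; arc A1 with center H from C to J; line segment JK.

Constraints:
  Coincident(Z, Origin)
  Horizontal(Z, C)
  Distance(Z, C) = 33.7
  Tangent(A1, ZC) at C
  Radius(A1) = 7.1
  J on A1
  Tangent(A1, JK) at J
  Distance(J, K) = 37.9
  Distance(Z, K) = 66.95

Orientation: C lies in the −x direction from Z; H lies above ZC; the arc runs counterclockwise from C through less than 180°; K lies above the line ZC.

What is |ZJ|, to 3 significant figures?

30.8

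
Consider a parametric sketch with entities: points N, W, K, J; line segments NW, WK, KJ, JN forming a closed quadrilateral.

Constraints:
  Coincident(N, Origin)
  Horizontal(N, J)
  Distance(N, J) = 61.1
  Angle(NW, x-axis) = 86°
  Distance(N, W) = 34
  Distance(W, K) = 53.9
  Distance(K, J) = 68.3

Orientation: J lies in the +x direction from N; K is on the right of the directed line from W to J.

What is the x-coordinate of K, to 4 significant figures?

-4.338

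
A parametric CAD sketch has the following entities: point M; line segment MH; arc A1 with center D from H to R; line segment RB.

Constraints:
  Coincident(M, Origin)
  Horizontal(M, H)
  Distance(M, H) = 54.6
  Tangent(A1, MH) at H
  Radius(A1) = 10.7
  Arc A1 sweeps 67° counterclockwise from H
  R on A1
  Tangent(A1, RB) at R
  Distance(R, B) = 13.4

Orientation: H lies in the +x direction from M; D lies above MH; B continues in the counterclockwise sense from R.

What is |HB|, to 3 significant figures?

24.1

On A1, H sits at bearing -90° from D; a 67° counterclockwise sweep puts R at bearing -23°, so R = D + 10.7·(cos -23°, sin -23°) = (64.4, 6.52). Tangency of A1 to RB means the radius DR is perpendicular to RB, so RB runs along (−sin -23°, cos -23°); with |RB| = 13.4, B = (69.7, 18.9). Then |HB| = |B − H| = 24.1.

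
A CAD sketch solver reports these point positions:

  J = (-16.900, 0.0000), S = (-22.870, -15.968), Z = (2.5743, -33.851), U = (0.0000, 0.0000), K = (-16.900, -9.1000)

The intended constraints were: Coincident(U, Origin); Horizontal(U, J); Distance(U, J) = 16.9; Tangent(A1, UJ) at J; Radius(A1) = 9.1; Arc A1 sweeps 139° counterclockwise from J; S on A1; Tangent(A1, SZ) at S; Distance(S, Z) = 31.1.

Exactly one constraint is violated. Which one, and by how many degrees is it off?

Tangent(A1, SZ) at S — off by 5.90°.

U = (0.00, 0.00) ✓; U.y = 0.00, J.y = 0.00 ✓; |UJ| = 16.90 ✓; ∠(KJ, JU) = 90.00° ✓; |KJ| = 9.100 ✓; bearing(K→S) − bearing(K→J) = 139.0° ✓; |KS| = 9.100 ✓; ∠(KS, SZ) = 84.10° ✗; |SZ| = 31.10 ✓.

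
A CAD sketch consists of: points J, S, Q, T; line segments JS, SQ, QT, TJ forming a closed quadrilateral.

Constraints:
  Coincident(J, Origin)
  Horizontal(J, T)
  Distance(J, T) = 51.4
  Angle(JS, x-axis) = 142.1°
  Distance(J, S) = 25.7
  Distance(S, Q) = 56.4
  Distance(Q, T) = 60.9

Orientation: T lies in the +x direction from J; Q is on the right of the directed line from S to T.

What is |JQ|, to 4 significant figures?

36.00

Checks: |SQ| = 56.40 ✓; |QT| = 60.90 ✓.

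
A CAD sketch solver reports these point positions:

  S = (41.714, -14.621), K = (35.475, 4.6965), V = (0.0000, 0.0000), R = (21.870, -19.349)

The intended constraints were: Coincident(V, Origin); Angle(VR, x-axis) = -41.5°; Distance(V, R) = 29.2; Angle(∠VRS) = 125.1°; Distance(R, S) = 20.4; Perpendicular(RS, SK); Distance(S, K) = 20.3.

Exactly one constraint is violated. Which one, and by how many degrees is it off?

Perpendicular(RS, SK) — off by 4.50°.

V = (0.00, 0.00) ✓; VR at -41.50° ✓; |VR| = 29.20 ✓; ∠VRS = 125.1° ✓; |RS| = 20.40 ✓; ∠(RS, SK) = 94.50° ✗; |SK| = 20.30 ✓.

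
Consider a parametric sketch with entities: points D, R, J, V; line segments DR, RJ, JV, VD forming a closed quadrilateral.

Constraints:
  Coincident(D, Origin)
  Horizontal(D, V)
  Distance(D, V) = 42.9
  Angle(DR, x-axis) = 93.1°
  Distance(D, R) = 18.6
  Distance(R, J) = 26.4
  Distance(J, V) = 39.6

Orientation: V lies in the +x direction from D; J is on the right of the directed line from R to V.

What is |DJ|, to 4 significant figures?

8.363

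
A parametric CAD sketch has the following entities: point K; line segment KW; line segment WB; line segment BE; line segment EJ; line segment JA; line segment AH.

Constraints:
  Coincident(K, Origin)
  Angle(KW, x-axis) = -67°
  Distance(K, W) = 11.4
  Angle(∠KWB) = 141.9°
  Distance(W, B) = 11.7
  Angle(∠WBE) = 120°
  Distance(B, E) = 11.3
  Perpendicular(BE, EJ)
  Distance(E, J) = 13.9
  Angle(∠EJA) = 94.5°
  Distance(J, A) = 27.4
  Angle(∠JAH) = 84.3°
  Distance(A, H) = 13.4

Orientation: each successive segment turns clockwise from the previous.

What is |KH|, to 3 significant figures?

22.0

K is at the origin; KW runs at -67.0° with length 11.4, so W = (4.45, -10.5). ∠KWB = 141.9° gives WB at -105° from the x-axis; with |WB| = 11.7, B = (1.41, -21.8). ∠WBE = 120.0° gives BE at -165° from the x-axis; with |BE| = 11.3, E = (-9.51, -24.7). The perpendicularity gives EJ at right angles to BE, so EJ runs at 105°; with |EJ| = 13.9, J = (-13.1, -11.3). ∠EJA = 94.5° gives JA at 19.4° from the x-axis; with |JA| = 27.4, A = (12.8, -2.16). ∠JAH = 84.3° gives AH at -76.3° from the x-axis; with |AH| = 13.4, H = (15.9, -15.2). Then |KH| = |H − K| = 22.0.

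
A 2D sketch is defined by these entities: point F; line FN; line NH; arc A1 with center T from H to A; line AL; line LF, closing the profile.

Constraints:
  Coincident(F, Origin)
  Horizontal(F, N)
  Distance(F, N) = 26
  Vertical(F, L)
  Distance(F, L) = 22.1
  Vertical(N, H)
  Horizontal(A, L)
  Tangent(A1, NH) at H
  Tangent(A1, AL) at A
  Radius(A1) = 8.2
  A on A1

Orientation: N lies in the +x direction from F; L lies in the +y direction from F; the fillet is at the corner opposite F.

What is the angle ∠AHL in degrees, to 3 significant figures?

27.5°

The virtual corner opposite F is at (26.0, 22.1). Since A1 is tangent to NH there, TH ⟂ NH and the tangent condition forces TA to be normal to AL, with radius 8.2, so the center T sits 8.2 in from both sides at T = (17.8, 13.9). That places the tangent points at H = (26.0, 13.9) on NH and A = (17.8, 22.1) on AL. Then cos ∠AHL = HA·HL / (|HA||HL|), giving 27.5°.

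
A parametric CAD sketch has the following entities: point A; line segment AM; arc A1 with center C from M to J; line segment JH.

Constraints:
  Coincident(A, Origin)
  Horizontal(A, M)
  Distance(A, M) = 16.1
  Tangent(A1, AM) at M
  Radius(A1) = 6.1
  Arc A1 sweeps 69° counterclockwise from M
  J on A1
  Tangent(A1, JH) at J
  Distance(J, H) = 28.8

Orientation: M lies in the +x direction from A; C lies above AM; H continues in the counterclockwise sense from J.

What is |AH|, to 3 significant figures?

44.5

On A1, M sits at bearing -90° from C; a 69° counterclockwise sweep puts J at bearing -21°, so J = C + 6.1·(cos -21°, sin -21°) = (21.8, 3.91). The tangent condition forces CJ to be normal to JH, so JH runs along (−sin -21°, cos -21°); with |JH| = 28.8, H = (32.1, 30.8). Then |AH| = |H − A| = 44.5.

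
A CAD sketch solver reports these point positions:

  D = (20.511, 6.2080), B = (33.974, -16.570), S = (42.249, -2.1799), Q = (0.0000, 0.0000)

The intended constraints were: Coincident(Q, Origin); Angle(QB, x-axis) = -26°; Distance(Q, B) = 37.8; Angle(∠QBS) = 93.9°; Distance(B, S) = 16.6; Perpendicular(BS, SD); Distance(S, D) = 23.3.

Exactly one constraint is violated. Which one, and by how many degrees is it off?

Perpendicular(BS, SD) — off by 8.80°.

Q = (0.00, 0.00) ✓; QB at -26.00° ✓; |QB| = 37.80 ✓; ∠QBS = 93.90° ✓; |BS| = 16.60 ✓; ∠(BS, SD) = 98.80° ✗; |SD| = 23.30 ✓.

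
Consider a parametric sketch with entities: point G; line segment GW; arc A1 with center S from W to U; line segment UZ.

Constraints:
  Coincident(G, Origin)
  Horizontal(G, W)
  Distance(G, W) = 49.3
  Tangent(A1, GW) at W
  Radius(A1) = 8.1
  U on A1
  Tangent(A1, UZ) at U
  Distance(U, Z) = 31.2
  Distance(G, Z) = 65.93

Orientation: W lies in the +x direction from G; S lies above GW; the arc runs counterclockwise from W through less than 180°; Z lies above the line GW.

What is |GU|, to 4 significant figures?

58.06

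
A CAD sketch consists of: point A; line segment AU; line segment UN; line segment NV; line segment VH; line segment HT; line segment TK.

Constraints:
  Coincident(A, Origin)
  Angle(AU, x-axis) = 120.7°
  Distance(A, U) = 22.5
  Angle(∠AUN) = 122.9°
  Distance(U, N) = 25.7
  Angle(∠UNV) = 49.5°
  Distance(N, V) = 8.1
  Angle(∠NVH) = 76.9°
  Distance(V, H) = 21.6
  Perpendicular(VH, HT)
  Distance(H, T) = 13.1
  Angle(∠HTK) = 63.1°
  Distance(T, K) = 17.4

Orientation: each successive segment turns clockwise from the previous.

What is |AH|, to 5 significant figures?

36.067

A is at the origin; AU runs at 120.7° with length 22.5, so U = (-11.487, 19.347). ∠AUN = 122.9° gives UN at 63.600° from the x-axis; with |UN| = 25.7, N = (-0.060092, 42.366). ∠UNV = 49.5° gives NV at -66.900° from the x-axis; with |NV| = 8.1, V = (3.1178, 34.916). ∠NVH = 76.9° gives VH at -170.00° from the x-axis; with |VH| = 21.6, H = (-18.154, 31.165). Then |AH| = |H − A| = 36.067.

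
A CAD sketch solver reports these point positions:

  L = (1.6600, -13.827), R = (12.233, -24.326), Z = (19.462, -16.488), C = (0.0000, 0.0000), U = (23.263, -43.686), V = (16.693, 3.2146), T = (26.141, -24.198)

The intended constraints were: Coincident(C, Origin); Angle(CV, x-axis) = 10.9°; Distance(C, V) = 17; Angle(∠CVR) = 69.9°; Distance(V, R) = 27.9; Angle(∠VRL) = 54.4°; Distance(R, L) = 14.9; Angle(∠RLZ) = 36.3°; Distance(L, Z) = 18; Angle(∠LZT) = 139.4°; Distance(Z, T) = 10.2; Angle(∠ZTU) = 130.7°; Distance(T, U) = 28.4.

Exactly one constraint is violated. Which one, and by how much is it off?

Distance(T, U) = 28.4 — off by 8.70.

C = (0.00, 0.00) ✓; CV at 10.90° ✓; |CV| = 17.00 ✓; ∠CVR = 69.90° ✓; |VR| = 27.90 ✓; ∠VRL = 54.40° ✓; |RL| = 14.90 ✓; ∠RLZ = 36.30° ✓; |LZ| = 18.00 ✓; ∠LZT = 139.4° ✓; |ZT| = 10.20 ✓; ∠ZTU = 130.7° ✓; |TU| = 19.70 ✗.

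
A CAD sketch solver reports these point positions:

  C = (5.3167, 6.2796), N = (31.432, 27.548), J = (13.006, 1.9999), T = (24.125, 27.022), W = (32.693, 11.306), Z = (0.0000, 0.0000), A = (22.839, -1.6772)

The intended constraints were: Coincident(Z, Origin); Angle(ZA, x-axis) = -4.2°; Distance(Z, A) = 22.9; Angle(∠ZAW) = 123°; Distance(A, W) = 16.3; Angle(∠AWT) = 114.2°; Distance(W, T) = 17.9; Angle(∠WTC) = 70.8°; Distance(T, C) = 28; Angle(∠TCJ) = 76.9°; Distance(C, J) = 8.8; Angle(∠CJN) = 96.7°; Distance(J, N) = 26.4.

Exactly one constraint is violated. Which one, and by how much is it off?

Distance(J, N) = 26.4 — off by 5.10.

Z = (0.00, 0.00) ✓; ZA at -4.200° ✓; |ZA| = 22.90 ✓; ∠ZAW = 123.0° ✓; |AW| = 16.30 ✓; ∠AWT = 114.2° ✓; |WT| = 17.90 ✓; ∠WTC = 70.80° ✓; |TC| = 28.00 ✓; ∠TCJ = 76.90° ✓; |CJ| = 8.800 ✓; ∠CJN = 96.70° ✓; |JN| = 31.50 ✗.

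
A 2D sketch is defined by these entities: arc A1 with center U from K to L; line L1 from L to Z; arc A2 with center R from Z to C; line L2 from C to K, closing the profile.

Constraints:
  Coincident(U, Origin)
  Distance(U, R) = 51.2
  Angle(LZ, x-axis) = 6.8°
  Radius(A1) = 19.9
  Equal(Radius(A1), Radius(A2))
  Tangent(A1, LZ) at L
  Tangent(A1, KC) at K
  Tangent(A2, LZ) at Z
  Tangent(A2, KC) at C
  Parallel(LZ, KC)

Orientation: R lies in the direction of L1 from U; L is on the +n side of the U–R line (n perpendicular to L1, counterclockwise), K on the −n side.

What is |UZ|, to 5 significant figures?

54.931

The slot axis is L1's direction at 6.8°, so u = (cos 6.8°, sin 6.8°) = (0.99297, 0.11840) and n = (−sin 6.8°, cos 6.8°) = (-0.11840, 0.99297). U is at the origin and R lies 51.2 along u from U, so R = 51.2·u = (50.840, 6.0623). Tangency of A1 to both parallel lines with radius 19.9 puts L and K at U ± 19.9·n: L = (-2.3562, 19.760), K = (2.3562, -19.760). Equal radii place Z and C the same way about R: Z = R + 19.9·n = (48.484, 25.822), C = R − 19.9·n = (53.196, -13.698). Then |UZ| = |Z − U| = 54.931.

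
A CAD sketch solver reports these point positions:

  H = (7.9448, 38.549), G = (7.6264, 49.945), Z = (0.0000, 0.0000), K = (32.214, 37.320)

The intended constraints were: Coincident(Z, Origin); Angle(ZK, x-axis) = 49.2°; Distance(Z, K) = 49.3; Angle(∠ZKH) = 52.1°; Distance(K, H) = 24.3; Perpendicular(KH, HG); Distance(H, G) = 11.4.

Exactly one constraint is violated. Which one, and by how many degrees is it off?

Perpendicular(KH, HG) — off by 4.50°.

Z = (0.00, 0.00) ✓; ZK at 49.20° ✓; |ZK| = 49.30 ✓; ∠ZKH = 52.10° ✓; |KH| = 24.30 ✓; ∠(KH, HG) = 85.50° ✗; |HG| = 11.40 ✓.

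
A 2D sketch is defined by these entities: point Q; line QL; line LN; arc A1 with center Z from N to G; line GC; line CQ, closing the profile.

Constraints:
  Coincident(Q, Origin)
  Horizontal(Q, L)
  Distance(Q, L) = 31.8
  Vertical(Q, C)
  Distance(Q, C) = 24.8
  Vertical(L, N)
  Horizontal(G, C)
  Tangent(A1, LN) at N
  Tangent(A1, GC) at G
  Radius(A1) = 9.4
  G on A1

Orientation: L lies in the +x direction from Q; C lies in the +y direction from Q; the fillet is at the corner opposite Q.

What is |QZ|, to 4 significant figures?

27.18

Q is at the origin; Q and L share the same y with |QL| = 31.8 and L on the +x side, so L = (31.80, 0.000). Q and C share the same x with |QC| = 24.8 and C on the +y side, so C = (0.000, 24.80). The virtual corner opposite Q is at (31.80, 24.80). The tangent condition forces ZN to be normal to LN and since A1 is tangent to GC there, ZG ⟂ GC, with radius 9.4, so the center Z sits 9.4 in from both sides at Z = (22.40, 15.40). Then |QZ| = |Z − Q| = 27.18.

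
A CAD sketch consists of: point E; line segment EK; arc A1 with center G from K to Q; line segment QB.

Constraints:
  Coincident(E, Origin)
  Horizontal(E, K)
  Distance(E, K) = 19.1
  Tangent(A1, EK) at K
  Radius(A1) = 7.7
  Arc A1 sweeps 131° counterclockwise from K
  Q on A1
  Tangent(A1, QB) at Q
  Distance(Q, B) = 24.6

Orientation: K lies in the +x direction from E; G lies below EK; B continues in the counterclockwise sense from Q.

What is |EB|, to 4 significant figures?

42.97

E is at the origin; EK is horizontal with |EK| = 19.1 and K on the +x side, so K = (19.10, 0.000). A1 meets EK tangentially, so GK is at right angles to EK, so G = K + (0, -7.7) = (19.10, -7.700). On A1, K sits at bearing 90° from G; a 131° counterclockwise sweep puts Q at bearing 221°, so Q = G + 7.7·(cos 221°, sin 221°) = (13.29, -12.75). Since A1 is tangent to QB there, GQ ⟂ QB, so QB runs along (−sin 221°, cos 221°); with |QB| = 24.6, B = (29.43, -31.32). Then |EB| = |B − E| = 42.97.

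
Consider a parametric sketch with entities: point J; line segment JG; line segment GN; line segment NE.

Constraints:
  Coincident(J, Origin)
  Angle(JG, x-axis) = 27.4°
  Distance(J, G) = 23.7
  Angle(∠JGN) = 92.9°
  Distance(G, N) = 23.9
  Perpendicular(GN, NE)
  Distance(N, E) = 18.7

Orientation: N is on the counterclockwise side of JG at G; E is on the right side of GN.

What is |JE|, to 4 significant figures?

49.25

J is at the origin; JG runs at 27.4° with length 23.7, so G = 23.7·(cos 27.4°, sin 27.4°) = (21.04, 10.91). ∠JGN = 92.9°, so GN runs at 27.4° + (180° − 92.9°) = 114.5° from the x-axis; with |GN| = 23.9, N = G + 23.9·(cos 114.5°, sin 114.5°) = (11.13, 32.65). GN is perpendicular to NE; with |NE| = 18.7 on the right of GN, E = N + 18.7·(0.9100, 0.4147) = (28.15, 40.41). Then |JE| = |E − J| = 49.25.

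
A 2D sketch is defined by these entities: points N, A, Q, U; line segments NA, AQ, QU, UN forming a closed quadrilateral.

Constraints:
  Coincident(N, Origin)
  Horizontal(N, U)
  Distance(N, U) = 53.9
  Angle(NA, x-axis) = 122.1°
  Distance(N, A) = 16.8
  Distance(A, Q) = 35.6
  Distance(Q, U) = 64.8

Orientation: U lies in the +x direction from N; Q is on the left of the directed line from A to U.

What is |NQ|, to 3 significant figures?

46.3

N is at the origin; N and U share the same y with |NU| = 53.9 and U in +x, so U = (53.9, 0). NA runs at 122.1° with |NA| = 16.8, so A = (-8.93, 14.2). Q is determined by |AQ| = 35.6 and |QU| = 64.8 together: it lies at the intersection of circle(A, 35.6) and circle(U, 64.8). With |AU| = 64.4, the foot of the radical line on AU is 9.45 from A and the perpendicular offset is √(35.6² − 9.45²) = 34.3. Taking the left-of-AU solution: Q = (7.88, 45.6).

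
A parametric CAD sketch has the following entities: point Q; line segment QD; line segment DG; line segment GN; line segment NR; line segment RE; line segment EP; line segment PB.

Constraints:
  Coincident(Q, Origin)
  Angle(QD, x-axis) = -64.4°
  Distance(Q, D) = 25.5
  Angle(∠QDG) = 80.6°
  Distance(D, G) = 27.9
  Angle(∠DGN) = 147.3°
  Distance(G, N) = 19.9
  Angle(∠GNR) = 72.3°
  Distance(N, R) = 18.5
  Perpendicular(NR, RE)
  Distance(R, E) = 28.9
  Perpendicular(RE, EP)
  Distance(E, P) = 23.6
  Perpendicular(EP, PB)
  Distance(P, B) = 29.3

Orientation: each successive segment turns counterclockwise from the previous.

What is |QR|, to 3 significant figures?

26.4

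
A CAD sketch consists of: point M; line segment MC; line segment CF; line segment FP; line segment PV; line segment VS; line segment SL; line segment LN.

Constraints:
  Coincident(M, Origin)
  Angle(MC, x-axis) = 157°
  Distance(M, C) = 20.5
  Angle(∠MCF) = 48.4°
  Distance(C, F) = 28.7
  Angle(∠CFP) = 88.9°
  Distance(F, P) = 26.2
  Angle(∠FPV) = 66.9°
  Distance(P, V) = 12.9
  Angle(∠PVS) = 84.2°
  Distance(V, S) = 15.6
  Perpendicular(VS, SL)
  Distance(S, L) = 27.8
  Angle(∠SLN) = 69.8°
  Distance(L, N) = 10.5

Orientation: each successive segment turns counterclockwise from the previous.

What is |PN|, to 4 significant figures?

12.18

M is at the origin; MC runs at 157.0° with length 20.5, so C = (-18.87, 8.010). ∠MCF = 48.4° gives CF at -71.40° from the x-axis; with |CF| = 28.7, F = (-9.716, -19.19). ∠CFP = 88.9° gives FP at 19.70° from the x-axis; with |FP| = 26.2, P = (14.95, -10.36). ∠FPV = 66.9° gives PV at 132.8° from the x-axis; with |PV| = 12.9, V = (6.186, -0.8940). ∠PVS = 84.2° gives VS at -131.4° from the x-axis; with |VS| = 15.6, S = (-4.131, -12.60). VS is perpendicular to SL, so SL runs at -41.40°; with |SL| = 27.8, L = (16.72, -30.98). ∠SLN = 69.8° gives LN at 68.80° from the x-axis; with |LN| = 10.5, N = (20.52, -21.19). Then |PN| = |N − P| = 12.18.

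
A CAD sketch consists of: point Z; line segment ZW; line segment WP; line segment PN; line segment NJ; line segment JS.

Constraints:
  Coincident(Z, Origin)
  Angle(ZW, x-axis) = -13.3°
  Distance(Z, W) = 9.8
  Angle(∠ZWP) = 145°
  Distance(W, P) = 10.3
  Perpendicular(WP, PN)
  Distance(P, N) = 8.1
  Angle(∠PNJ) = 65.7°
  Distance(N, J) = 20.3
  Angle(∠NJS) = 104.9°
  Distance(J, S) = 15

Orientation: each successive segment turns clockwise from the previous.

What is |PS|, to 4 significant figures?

22.01

∠PNJ = 65.7° gives NJ at 107.4° from the x-axis; with |NJ| = 20.3, J = (4.271, 4.038). ∠NJS = 104.9° gives JS at 32.30° from the x-axis; with |JS| = 15.0, S = (16.95, 12.05). Then |PS| = |S − P| = 22.01.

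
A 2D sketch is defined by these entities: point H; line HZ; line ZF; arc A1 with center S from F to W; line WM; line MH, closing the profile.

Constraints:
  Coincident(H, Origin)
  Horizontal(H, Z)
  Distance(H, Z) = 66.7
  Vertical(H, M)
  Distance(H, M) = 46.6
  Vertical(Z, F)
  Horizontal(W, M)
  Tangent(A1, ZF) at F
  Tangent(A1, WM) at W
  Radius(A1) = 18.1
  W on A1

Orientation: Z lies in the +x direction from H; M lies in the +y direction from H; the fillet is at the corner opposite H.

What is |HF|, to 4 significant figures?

72.53

H is at the origin; HZ is horizontal with |HZ| = 66.7 and Z on the +x side, so Z = (66.70, 0.000). H and M share the same x with |HM| = 46.6 and M on the +y side, so M = (0.000, 46.60). The virtual corner opposite H is at (66.70, 46.60). Since A1 is tangent to ZF there, SF ⟂ ZF and the tangent condition forces SW to be normal to WM, with radius 18.1, so the center S sits 18.1 in from both sides at S = (48.60, 28.50). That places the tangent points at F = (66.70, 28.50) on ZF and W = (48.60, 46.60) on WM. Then |HF| = |F − H| = 72.53.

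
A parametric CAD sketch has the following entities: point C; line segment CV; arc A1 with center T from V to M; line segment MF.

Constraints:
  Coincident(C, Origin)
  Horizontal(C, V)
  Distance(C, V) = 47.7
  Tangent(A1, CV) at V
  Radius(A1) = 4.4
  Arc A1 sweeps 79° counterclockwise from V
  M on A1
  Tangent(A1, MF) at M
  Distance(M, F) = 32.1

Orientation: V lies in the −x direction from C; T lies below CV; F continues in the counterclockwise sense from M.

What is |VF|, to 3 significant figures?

36.6

On A1, V sits at bearing 90° from T; a 79° counterclockwise sweep puts M at bearing 169°, so M = T + 4.4·(cos 169°, sin 169°) = (-52.0, -3.56). Since A1 is tangent to MF there, TM ⟂ MF, so MF runs along (−sin 169°, cos 169°); with |MF| = 32.1, F = (-58.1, -35.1). Then |VF| = |F − V| = 36.6.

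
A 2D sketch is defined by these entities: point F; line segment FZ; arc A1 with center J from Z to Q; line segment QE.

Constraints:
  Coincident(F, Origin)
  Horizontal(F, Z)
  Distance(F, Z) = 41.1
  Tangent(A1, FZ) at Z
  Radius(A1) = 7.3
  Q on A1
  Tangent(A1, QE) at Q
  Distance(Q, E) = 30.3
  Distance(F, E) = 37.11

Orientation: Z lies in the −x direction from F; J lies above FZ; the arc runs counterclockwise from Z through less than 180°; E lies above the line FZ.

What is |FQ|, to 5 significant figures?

34.844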